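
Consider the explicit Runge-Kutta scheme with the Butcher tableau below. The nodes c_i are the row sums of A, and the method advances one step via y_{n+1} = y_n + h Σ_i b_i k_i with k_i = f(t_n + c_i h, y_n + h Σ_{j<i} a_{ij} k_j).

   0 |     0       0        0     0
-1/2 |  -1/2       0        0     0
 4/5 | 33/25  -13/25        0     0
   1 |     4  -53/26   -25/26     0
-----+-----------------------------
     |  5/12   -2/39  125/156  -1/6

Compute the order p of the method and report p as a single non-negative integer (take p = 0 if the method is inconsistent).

b = (5/12, -2/39, 125/156, -1/6)
c = (0, -1/2, 4/5, 1)
Ac = (0, 0, 13/50, 1/4)
Σ b_i: 5/12·1 + (-2/39)·1 + 125/156·1 + (-1/6)·1 = 1 ✓
b·c: (-2/39)·(-1/2) + 125/156·4/5 + (-1/6)·1 = 1/2 ✓
b·c²: (-2/39)·1/4 + 125/156·16/25 + (-1/6)·1 = 1/3 ✓
b·Ac: 125/156·13/50 + (-1/6)·1/4 = 1/6 ✓
b·c³: (-2/39)·(-1/8) + 125/156·64/125 + (-1/6)·1 = 1/4 ✓
b·(c∘Ac): 125/156·26/125 + (-1/6)·1/4 = 1/8 ✓
b·Ac²: 125/156·(-13/100) + (-1/6)·(-9/8) = 1/12 ✓
b·A²c: (-1/6)·(-1/4) = 1/24 ✓; 4 stages ⇒ order 4.

4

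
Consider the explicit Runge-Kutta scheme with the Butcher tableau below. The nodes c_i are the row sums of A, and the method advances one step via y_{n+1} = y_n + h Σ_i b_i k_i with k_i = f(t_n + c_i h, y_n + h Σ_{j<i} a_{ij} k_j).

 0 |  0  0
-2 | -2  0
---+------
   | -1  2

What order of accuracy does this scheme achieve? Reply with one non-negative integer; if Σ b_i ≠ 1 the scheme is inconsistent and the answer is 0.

1

b = (-1, 2)
c = (0, -2)
Σ b_i: (-1)·1 + 2·1 = 1 ✓
b·c: 2·(-2) = -4 ≠ 1/2 ⇒ order 1.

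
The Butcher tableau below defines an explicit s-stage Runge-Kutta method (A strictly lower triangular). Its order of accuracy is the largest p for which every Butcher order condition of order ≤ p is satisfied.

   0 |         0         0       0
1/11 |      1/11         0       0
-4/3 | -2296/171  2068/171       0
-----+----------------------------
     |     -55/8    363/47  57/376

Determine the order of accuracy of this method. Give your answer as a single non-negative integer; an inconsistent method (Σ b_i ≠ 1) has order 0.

3

b = (-55/8, 363/47, 57/376)
c = (0, 1/11, -4/3)
Ac = (0, 0, 188/171)
Σ b_i: (-55/8)·1 + 363/47·1 + 57/376·1 = 1 ✓
b·c: 363/47·1/11 + 57/376·(-4/3) = 1/2 ✓
b·c²: 363/47·1/121 + 57/376·16/9 = 1/3 ✓
b·Ac: 57/376·188/171 = 1/6 ✓; 3 stages ⇒ order 3.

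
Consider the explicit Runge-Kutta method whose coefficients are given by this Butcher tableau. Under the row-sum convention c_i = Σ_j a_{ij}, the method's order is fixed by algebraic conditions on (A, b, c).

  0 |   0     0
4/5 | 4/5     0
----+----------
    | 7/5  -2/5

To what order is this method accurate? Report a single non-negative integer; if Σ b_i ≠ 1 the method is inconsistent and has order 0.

b = (7/5, -2/5)
c = (0, 4/5)
Σ b_i: 7/5·1 + (-2/5)·1 = 1 ✓
b·c: (-2/5)·4/5 = -8/25 ≠ 1/2 ⇒ order 1.

1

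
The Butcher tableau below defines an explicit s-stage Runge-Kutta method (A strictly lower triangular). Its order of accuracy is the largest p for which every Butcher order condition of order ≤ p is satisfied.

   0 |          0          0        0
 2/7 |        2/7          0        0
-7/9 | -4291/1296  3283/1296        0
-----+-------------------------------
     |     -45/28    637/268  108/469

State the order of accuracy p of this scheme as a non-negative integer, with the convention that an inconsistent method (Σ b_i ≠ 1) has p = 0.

3

b = (-45/28, 637/268, 108/469)
c = (0, 2/7, -7/9)
Ac = (0, 0, 469/648)
Σ b_i: (-45/28)·1 + 637/268·1 + 108/469·1 = 1 ✓
b·c: 637/268·2/7 + 108/469·(-7/9) = 1/2 ✓
b·c²: 637/268·4/49 + 108/469·49/81 = 1/3 ✓
b·Ac: 108/469·469/648 = 1/6 ✓; 3 stages ⇒ order 3.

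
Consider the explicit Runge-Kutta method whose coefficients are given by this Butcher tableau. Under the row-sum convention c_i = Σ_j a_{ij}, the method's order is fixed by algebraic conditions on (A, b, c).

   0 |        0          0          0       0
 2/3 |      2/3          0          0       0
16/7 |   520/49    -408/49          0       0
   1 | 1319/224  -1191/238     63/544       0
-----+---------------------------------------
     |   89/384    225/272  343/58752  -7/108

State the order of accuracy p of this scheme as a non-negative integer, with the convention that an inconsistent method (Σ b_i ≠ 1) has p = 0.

b = (89/384, 225/272, 343/58752, -7/108)
c = (0, 2/3, 16/7, 1)
Ac = (0, 0, -272/49, -43/14)
Σ b_i: 89/384·1 + 225/272·1 + 343/58752·1 + (-7/108)·1 = 1 ✓
b·c: 225/272·2/3 + 343/58752·16/7 + (-7/108)·1 = 1/2 ✓
b·c²: 225/272·4/9 + 343/58752·256/49 + (-7/108)·1 = 1/3 ✓
b·Ac: 343/58752·(-272/49) + (-7/108)·(-43/14) = 1/6 ✓
b·c³: 225/272·8/27 + 343/58752·4096/343 + (-7/108)·1 = 1/4 ✓
b·(c∘Ac): 343/58752·(-4352/343) + (-7/108)·(-43/14) = 1/8 ✓
b·Ac²: 343/58752·(-544/147) + (-7/108)·(-34/21) = 1/12 ✓
b·A²c: (-7/108)·(-9/14) = 1/24 ✓; 4 stages ⇒ order 4.

4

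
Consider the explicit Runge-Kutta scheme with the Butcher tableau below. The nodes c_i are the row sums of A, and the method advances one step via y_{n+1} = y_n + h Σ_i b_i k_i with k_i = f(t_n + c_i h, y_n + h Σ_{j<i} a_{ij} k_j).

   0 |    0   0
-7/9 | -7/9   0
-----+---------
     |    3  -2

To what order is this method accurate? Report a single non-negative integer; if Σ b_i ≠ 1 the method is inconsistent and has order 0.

1

b = (3, -2)
c = (0, -7/9)
Σ b_i: 3·1 + (-2)·1 = 1 ✓
b·c: (-2)·(-7/9) = 14/9 ≠ 1/2 ⇒ order 1.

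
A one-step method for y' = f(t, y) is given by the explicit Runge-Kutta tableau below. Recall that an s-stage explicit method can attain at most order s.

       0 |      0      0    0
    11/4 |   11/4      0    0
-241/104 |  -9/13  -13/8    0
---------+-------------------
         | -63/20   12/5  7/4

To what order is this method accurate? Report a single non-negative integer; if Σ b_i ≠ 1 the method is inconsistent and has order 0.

1

b = (-63/20, 12/5, 7/4)
c = (0, 11/4, -241/104)
Ac = (0, 0, -143/32)
Σ b_i: (-63/20)·1 + 12/5·1 + 7/4·1 = 1 ✓
b·c: 12/5·11/4 + 7/4·(-241/104) = 5293/2080 ≠ 1/2 ⇒ order 1.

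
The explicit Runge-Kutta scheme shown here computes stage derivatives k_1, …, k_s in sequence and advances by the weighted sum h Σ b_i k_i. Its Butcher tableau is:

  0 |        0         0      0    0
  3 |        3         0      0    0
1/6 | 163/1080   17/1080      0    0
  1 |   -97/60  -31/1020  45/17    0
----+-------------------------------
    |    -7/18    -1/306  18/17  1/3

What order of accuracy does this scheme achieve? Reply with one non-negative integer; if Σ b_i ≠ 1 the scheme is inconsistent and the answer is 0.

b = (-7/18, -1/306, 18/17, 1/3)
c = (0, 3, 1/6, 1)
Ac = (0, 0, 17/360, 7/20)
Σ b_i: (-7/18)·1 + (-1/306)·1 + 18/17·1 + 1/3·1 = 1 ✓
b·c: (-1/306)·3 + 18/17·1/6 + 1/3·1 = 1/2 ✓
b·c²: (-1/306)·9 + 18/17·1/36 + 1/3·1 = 1/3 ✓
b·Ac: 18/17·17/360 + 1/3·7/20 = 1/6 ✓
b·c³: (-1/306)·27 + 18/17·1/216 + 1/3·1 = 1/4 ✓
b·(c∘Ac): 18/17·17/2160 + 1/3·7/20 = 1/8 ✓
b·Ac²: 18/17·17/120 + 1/3·(-1/5) = 1/12 ✓
b·A²c: 1/3·1/8 = 1/24 ✓; 4 stages ⇒ order 4.

4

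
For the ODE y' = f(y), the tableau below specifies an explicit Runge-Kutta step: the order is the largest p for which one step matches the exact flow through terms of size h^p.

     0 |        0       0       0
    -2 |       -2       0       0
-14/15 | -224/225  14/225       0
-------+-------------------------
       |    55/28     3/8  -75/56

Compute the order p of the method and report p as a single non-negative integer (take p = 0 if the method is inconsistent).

b = (55/28, 3/8, -75/56)
c = (0, -2, -14/15)
Ac = (0, 0, -28/225)
Σ b_i: 55/28·1 + 3/8·1 + (-75/56)·1 = 1 ✓
b·c: 3/8·(-2) + (-75/56)·(-14/15) = 1/2 ✓
b·c²: 3/8·4 + (-75/56)·196/225 = 1/3 ✓
b·Ac: (-75/56)·(-28/225) = 1/6 ✓; 3 stages ⇒ order 3.

3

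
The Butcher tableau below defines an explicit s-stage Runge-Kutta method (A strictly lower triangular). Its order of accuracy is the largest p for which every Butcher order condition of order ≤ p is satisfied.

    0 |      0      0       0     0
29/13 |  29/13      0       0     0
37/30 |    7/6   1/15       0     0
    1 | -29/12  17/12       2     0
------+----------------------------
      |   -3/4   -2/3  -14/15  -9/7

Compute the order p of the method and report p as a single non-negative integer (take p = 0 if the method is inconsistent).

b = (-3/4, -2/3, -14/15, -9/7)
c = (0, 29/13, 37/30, 1)
Ac = (0, 0, 29/195, 1463/260)
Σ b_i: (-3/4)·1 + (-2/3)·1 + (-14/15)·1 + (-9/7)·1 = -509/140 ≠ 1 ⇒ order 0.

0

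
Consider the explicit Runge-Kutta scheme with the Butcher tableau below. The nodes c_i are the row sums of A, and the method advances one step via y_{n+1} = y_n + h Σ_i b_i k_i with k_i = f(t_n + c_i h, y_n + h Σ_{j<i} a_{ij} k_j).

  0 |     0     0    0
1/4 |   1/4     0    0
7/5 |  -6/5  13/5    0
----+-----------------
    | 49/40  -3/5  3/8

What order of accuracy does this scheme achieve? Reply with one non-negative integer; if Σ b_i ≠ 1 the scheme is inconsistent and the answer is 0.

b = (49/40, -3/5, 3/8)
c = (0, 1/4, 7/5)
Ac = (0, 0, 13/20)
Σ b_i: 49/40·1 + (-3/5)·1 + 3/8·1 = 1 ✓
b·c: (-3/5)·1/4 + 3/8·7/5 = 3/8 ≠ 1/2 ⇒ order 1.

1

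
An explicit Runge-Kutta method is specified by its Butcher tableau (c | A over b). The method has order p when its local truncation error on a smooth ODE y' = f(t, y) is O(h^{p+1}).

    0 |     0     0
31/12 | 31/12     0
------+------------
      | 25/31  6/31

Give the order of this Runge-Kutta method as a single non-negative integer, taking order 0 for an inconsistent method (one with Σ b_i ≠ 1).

b = (25/31, 6/31)
c = (0, 31/12)
Σ b_i: 25/31·1 + 6/31·1 = 1 ✓
b·c: 6/31·31/12 = 1/2 ✓; 2 stages ⇒ order 2.

2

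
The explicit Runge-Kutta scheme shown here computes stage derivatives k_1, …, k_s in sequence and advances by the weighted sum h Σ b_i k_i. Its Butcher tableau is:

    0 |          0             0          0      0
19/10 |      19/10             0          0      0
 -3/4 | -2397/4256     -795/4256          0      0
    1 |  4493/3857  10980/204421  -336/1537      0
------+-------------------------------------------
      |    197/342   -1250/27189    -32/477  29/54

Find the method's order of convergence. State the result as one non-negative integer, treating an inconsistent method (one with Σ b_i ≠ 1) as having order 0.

b = (197/342, -1250/27189, -32/477, 29/54)
c = (0, 19/10, -3/4, 1)
Ac = (0, 0, -159/448, 54/203)
Σ b_i: 197/342·1 + (-1250/27189)·1 + (-32/477)·1 + 29/54·1 = 1 ✓
b·c: (-1250/27189)·19/10 + (-32/477)·(-3/4) + 29/54·1 = 1/2 ✓
b·c²: (-1250/27189)·361/100 + (-32/477)·9/16 + 29/54·1 = 1/3 ✓
b·Ac: (-32/477)·(-159/448) + 29/54·54/203 = 1/6 ✓
b·c³: (-1250/27189)·6859/1000 + (-32/477)·(-27/64) + 29/54·1 = 1/4 ✓
b·(c∘Ac): (-32/477)·477/1792 + 29/54·54/203 = 1/8 ✓
b·Ac²: (-32/477)·(-3021/4480) + 29/54·72/1015 = 1/12 ✓
b·A²c: 29/54·9/116 = 1/24 ✓; 4 stages ⇒ order 4.

4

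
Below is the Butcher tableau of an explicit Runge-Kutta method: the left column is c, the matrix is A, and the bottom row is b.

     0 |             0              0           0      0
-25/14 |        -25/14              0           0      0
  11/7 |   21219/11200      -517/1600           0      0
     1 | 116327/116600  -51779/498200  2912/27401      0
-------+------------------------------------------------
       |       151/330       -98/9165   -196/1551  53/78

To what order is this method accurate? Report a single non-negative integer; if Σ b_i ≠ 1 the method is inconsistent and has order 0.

b = (151/330, -98/9165, -196/1551, 53/78)
c = (0, -25/14, 11/7, 1)
Ac = (0, 0, 517/896, 299/848)
Σ b_i: 151/330·1 + (-98/9165)·1 + (-196/1551)·1 + 53/78·1 = 1 ✓
b·c: (-98/9165)·(-25/14) + (-196/1551)·11/7 + 53/78·1 = 1/2 ✓
b·c²: (-98/9165)·625/196 + (-196/1551)·121/49 + 53/78·1 = 1/3 ✓
b·Ac: (-196/1551)·517/896 + 53/78·299/848 = 1/6 ✓
b·c³: (-98/9165)·(-15625/2744) + (-196/1551)·1331/343 + 53/78·1 = 1/4 ✓
b·(c∘Ac): (-196/1551)·5687/6272 + 53/78·299/848 = 1/8 ✓
b·Ac²: (-196/1551)·(-12925/12544) + 53/78·(-117/1696) = 1/12 ✓
b·A²c: 53/78·13/212 = 1/24 ✓; 4 stages ⇒ order 4.

4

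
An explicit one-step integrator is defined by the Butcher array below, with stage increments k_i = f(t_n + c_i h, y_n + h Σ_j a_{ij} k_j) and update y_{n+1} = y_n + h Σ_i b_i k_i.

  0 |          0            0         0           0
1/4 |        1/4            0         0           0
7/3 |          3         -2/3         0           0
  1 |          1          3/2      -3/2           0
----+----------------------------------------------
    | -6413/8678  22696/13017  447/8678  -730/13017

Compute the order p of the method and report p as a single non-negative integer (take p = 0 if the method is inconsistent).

b = (-6413/8678, 22696/13017, 447/8678, -730/13017)
c = (0, 1/4, 7/3, 1)
Ac = (0, 0, -1/6, -25/8)
Σ b_i: (-6413/8678)·1 + 22696/13017·1 + 447/8678·1 + (-730/13017)·1 = 1 ✓
b·c: 22696/13017·1/4 + 447/8678·7/3 + (-730/13017)·1 = 1/2 ✓
b·c²: 22696/13017·1/16 + 447/8678·49/9 + (-730/13017)·1 = 1/3 ✓
b·Ac: 447/8678·(-1/6) + (-730/13017)·(-25/8) = 1/6 ✓
b·c³: 22696/13017·1/64 + 447/8678·343/27 + (-730/13017)·1 = 195419/312408 ≠ 1/4 ⇒ order 3.
b·(c∘Ac): 447/8678·(-7/18) + (-730/13017)·(-25/8) = 1347/8678 ≠ 1/8
b·Ac²: 447/8678·(-1/24) + (-730/13017)·(-775/96) = 140767/312408 ≠ 1/12
b·A²c: (-730/13017)·1/4 = -365/26034 ≠ 1/24

3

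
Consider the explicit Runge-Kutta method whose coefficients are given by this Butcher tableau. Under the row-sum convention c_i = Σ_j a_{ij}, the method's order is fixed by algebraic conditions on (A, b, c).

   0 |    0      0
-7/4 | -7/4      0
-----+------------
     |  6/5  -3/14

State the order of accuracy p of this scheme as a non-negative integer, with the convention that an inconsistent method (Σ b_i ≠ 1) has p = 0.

b = (6/5, -3/14)
c = (0, -7/4)
Σ b_i: 6/5·1 + (-3/14)·1 = 69/70 ≠ 1 ⇒ order 0.

0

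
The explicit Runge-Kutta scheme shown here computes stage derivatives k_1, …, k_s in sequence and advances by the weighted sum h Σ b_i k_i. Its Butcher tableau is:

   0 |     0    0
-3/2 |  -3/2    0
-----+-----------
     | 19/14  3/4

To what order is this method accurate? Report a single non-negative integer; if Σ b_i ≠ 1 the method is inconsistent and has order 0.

0

b = (19/14, 3/4)
c = (0, -3/2)
Σ b_i: 19/14·1 + 3/4·1 = 59/28 ≠ 1 ⇒ order 0.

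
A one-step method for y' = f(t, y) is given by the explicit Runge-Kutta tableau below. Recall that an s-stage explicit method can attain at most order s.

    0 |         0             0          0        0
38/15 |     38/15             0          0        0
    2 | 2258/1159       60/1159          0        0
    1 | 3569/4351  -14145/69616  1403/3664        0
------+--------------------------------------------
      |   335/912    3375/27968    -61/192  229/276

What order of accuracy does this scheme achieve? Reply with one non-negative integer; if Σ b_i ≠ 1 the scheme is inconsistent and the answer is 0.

4

b = (335/912, 3375/27968, -61/192, 229/276)
c = (0, 38/15, 2, 1)
Ac = (0, 0, 8/61, 115/458)
Σ b_i: 335/912·1 + 3375/27968·1 + (-61/192)·1 + 229/276·1 = 1 ✓
b·c: 3375/27968·38/15 + (-61/192)·2 + 229/276·1 = 1/2 ✓
b·c²: 3375/27968·1444/225 + (-61/192)·4 + 229/276·1 = 1/3 ✓
b·Ac: (-61/192)·8/61 + 229/276·115/458 = 1/6 ✓
b·c³: 3375/27968·54872/3375 + (-61/192)·8 + 229/276·1 = 1/4 ✓
b·(c∘Ac): (-61/192)·16/61 + 229/276·115/458 = 1/8 ✓
b·Ac²: (-61/192)·304/915 + 229/276·782/3435 = 1/12 ✓
b·A²c: 229/276·23/458 = 1/24 ✓; 4 stages ⇒ order 4.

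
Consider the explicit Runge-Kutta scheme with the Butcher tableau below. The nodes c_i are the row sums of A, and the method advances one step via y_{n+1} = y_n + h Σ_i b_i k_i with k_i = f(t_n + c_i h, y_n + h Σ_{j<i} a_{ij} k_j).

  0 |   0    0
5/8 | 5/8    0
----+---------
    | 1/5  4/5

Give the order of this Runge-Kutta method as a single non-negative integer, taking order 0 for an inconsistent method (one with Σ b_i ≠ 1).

2

b = (1/5, 4/5)
c = (0, 5/8)
Σ b_i: 1/5·1 + 4/5·1 = 1 ✓
b·c: 4/5·5/8 = 1/2 ✓; 2 stages ⇒ order 2.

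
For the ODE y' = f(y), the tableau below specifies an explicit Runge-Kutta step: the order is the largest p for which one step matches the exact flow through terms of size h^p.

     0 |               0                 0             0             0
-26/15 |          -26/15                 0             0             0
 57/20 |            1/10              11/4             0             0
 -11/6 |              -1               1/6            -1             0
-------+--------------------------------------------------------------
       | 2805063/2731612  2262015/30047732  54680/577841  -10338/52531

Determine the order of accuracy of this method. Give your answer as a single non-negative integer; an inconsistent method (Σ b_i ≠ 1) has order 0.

3

b = (2805063/2731612, 2262015/30047732, 54680/577841, -10338/52531)
c = (0, -26/15, 57/20, -11/6)
Ac = (0, 0, -143/30, -113/36)
Σ b_i: 2805063/2731612·1 + 2262015/30047732·1 + 54680/577841·1 + (-10338/52531)·1 = 1 ✓
b·c: 2262015/30047732·(-26/15) + 54680/577841·57/20 + (-10338/52531)·(-11/6) = 1/2 ✓
b·c²: 2262015/30047732·676/225 + 54680/577841·3249/400 + (-10338/52531)·121/36 = 1/3 ✓
b·Ac: 54680/577841·(-143/30) + (-10338/52531)·(-113/36) = 1/6 ✓
b·c³: 2262015/30047732·(-17576/3375) + 54680/577841·185193/8000 + (-10338/52531)·(-1331/216) = 11389039/3782232 ≠ 1/4 ⇒ order 3.
b·(c∘Ac): 54680/577841·(-2717/200) + (-10338/52531)·1243/216 = -22863809/9455580 ≠ 1/8
b·Ac²: 54680/577841·1859/225 + (-10338/52531)·(-16463/2160) = 43151221/18911160 ≠ 1/12
b·A²c: (-10338/52531)·143/30 = -246389/262655 ≠ 1/24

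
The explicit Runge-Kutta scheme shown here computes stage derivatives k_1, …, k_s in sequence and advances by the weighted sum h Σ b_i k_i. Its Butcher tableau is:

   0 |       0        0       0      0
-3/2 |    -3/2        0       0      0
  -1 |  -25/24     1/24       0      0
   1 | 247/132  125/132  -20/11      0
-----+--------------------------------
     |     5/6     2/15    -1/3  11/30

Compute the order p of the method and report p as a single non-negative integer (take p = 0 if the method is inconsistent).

4

b = (5/6, 2/15, -1/3, 11/30)
c = (0, -3/2, -1, 1)
Ac = (0, 0, -1/16, 35/88)
Σ b_i: 5/6·1 + 2/15·1 + (-1/3)·1 + 11/30·1 = 1 ✓
b·c: 2/15·(-3/2) + (-1/3)·(-1) + 11/30·1 = 1/2 ✓
b·c²: 2/15·9/4 + (-1/3)·1 + 11/30·1 = 1/3 ✓
b·Ac: (-1/3)·(-1/16) + 11/30·35/88 = 1/6 ✓
b·c³: 2/15·(-27/8) + (-1/3)·(-1) + 11/30·1 = 1/4 ✓
b·(c∘Ac): (-1/3)·1/16 + 11/30·35/88 = 1/8 ✓
b·Ac²: (-1/3)·3/32 + 11/30·5/16 = 1/12 ✓
b·A²c: 11/30·5/44 = 1/24 ✓; 4 stages ⇒ order 4.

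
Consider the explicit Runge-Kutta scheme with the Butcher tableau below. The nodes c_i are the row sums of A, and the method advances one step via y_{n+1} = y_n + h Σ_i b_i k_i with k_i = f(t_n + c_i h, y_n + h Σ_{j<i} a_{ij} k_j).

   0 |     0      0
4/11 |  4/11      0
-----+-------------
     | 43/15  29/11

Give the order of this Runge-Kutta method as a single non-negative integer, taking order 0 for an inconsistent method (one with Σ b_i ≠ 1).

0

b = (43/15, 29/11)
c = (0, 4/11)
Σ b_i: 43/15·1 + 29/11·1 = 908/165 ≠ 1 ⇒ order 0.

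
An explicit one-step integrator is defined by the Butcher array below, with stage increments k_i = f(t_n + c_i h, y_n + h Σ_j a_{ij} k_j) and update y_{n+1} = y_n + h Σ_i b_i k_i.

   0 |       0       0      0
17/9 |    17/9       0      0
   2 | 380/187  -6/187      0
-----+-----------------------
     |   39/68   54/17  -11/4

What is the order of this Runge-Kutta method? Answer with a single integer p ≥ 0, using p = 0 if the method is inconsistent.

b = (39/68, 54/17, -11/4)
c = (0, 17/9, 2)
Ac = (0, 0, -2/33)
Σ b_i: 39/68·1 + 54/17·1 + (-11/4)·1 = 1 ✓
b·c: 54/17·17/9 + (-11/4)·2 = 1/2 ✓
b·c²: 54/17·289/81 + (-11/4)·4 = 1/3 ✓
b·Ac: (-11/4)·(-2/33) = 1/6 ✓; 3 stages ⇒ order 3.

3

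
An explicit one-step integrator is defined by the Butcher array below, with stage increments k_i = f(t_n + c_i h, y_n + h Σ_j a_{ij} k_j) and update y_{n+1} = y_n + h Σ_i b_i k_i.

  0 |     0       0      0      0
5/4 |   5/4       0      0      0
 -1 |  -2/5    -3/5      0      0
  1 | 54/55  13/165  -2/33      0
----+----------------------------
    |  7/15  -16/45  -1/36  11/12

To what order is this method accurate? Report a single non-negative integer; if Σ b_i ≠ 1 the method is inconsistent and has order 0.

4

b = (7/15, -16/45, -1/36, 11/12)
c = (0, 5/4, -1, 1)
Ac = (0, 0, -3/4, 7/44)
Σ b_i: 7/15·1 + (-16/45)·1 + (-1/36)·1 + 11/12·1 = 1 ✓
b·c: (-16/45)·5/4 + (-1/36)·(-1) + 11/12·1 = 1/2 ✓
b·c²: (-16/45)·25/16 + (-1/36)·1 + 11/12·1 = 1/3 ✓
b·Ac: (-1/36)·(-3/4) + 11/12·7/44 = 1/6 ✓
b·c³: (-16/45)·125/64 + (-1/36)·(-1) + 11/12·1 = 1/4 ✓
b·(c∘Ac): (-1/36)·3/4 + 11/12·7/44 = 1/8 ✓
b·Ac²: (-1/36)·(-15/16) + 11/12·1/16 = 1/12 ✓
b·A²c: 11/12·1/22 = 1/24 ✓; 4 stages ⇒ order 4.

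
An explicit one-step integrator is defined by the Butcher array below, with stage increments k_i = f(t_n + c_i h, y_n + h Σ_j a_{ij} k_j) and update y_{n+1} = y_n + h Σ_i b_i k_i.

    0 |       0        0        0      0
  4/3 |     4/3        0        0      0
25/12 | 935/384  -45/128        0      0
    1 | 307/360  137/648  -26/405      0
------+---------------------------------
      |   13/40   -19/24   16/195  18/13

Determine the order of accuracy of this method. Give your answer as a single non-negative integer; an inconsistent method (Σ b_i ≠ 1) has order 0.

b = (13/40, -19/24, 16/195, 18/13)
c = (0, 4/3, 25/12, 1)
Ac = (0, 0, -15/32, 4/27)
Σ b_i: 13/40·1 + (-19/24)·1 + 16/195·1 + 18/13·1 = 1 ✓
b·c: (-19/24)·4/3 + 16/195·25/12 + 18/13·1 = 1/2 ✓
b·c²: (-19/24)·16/9 + 16/195·625/144 + 18/13·1 = 1/3 ✓
b·Ac: 16/195·(-15/32) + 18/13·4/27 = 1/6 ✓
b·c³: (-19/24)·64/27 + 16/195·15625/1728 + 18/13·1 = 1/4 ✓
b·(c∘Ac): 16/195·(-125/128) + 18/13·4/27 = 1/8 ✓
b·Ac²: 16/195·(-5/8) + 18/13·7/72 = 1/12 ✓
b·A²c: 18/13·13/432 = 1/24 ✓; 4 stages ⇒ order 4.

4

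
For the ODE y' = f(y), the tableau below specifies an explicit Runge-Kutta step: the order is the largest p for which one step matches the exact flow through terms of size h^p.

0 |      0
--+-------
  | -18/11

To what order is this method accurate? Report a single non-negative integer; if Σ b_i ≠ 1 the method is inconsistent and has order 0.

b = (-18/11)
c = (0)
Σ b_i: (-18/11)·1 = -18/11 ≠ 1 ⇒ order 0.

0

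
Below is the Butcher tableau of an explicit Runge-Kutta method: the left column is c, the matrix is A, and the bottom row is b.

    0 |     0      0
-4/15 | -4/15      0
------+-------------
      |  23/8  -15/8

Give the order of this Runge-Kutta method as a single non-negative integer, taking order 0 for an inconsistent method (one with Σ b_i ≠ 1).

2

b = (23/8, -15/8)
c = (0, -4/15)
Σ b_i: 23/8·1 + (-15/8)·1 = 1 ✓
b·c: (-15/8)·(-4/15) = 1/2 ✓; 2 stages ⇒ order 2.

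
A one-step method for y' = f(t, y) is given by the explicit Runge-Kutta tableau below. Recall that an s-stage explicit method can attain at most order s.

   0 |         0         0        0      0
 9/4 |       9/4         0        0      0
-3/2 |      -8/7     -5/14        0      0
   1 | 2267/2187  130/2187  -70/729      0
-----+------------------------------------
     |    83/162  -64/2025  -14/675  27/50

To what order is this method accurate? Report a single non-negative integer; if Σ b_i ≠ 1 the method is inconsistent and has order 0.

b = (83/162, -64/2025, -14/675, 27/50)
c = (0, 9/4, -3/2, 1)
Ac = (0, 0, -45/56, 5/18)
Σ b_i: 83/162·1 + (-64/2025)·1 + (-14/675)·1 + 27/50·1 = 1 ✓
b·c: (-64/2025)·9/4 + (-14/675)·(-3/2) + 27/50·1 = 1/2 ✓
b·c²: (-64/2025)·81/16 + (-14/675)·9/4 + 27/50·1 = 1/3 ✓
b·Ac: (-14/675)·(-45/56) + 27/50·5/18 = 1/6 ✓
b·c³: (-64/2025)·729/64 + (-14/675)·(-27/8) + 27/50·1 = 1/4 ✓
b·(c∘Ac): (-14/675)·135/112 + 27/50·5/18 = 1/8 ✓
b·Ac²: (-14/675)·(-405/224) + 27/50·55/648 = 1/12 ✓
b·A²c: 27/50·25/324 = 1/24 ✓; 4 stages ⇒ order 4.

4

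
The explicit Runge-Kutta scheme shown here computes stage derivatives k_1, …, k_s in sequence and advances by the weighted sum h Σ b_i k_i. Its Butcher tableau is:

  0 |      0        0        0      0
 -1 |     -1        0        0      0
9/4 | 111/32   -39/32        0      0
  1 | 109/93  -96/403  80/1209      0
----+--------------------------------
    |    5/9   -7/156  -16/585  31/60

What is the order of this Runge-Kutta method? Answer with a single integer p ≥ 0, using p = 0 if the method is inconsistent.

b = (5/9, -7/156, -16/585, 31/60)
c = (0, -1, 9/4, 1)
Ac = (0, 0, 39/32, 12/31)
Σ b_i: 5/9·1 + (-7/156)·1 + (-16/585)·1 + 31/60·1 = 1 ✓
b·c: (-7/156)·(-1) + (-16/585)·9/4 + 31/60·1 = 1/2 ✓
b·c²: (-7/156)·1 + (-16/585)·81/16 + 31/60·1 = 1/3 ✓
b·Ac: (-16/585)·39/32 + 31/60·12/31 = 1/6 ✓
b·c³: (-7/156)·(-1) + (-16/585)·729/64 + 31/60·1 = 1/4 ✓
b·(c∘Ac): (-16/585)·351/128 + 31/60·12/31 = 1/8 ✓
b·Ac²: (-16/585)·(-39/32) + 31/60·3/31 = 1/12 ✓
b·A²c: 31/60·5/62 = 1/24 ✓; 4 stages ⇒ order 4.

4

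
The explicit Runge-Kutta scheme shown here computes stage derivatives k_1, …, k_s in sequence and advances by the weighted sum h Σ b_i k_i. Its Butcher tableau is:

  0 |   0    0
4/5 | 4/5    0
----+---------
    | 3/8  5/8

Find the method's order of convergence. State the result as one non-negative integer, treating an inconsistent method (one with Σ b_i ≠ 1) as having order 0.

b = (3/8, 5/8)
c = (0, 4/5)
Σ b_i: 3/8·1 + 5/8·1 = 1 ✓
b·c: 5/8·4/5 = 1/2 ✓; 2 stages ⇒ order 2.

2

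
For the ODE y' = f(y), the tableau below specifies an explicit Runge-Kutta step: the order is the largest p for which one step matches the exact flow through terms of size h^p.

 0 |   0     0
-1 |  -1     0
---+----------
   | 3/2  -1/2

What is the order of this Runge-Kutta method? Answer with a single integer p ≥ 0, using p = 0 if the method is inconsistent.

b = (3/2, -1/2)
c = (0, -1)
Σ b_i: 3/2·1 + (-1/2)·1 = 1 ✓
b·c: (-1/2)·(-1) = 1/2 ✓; 2 stages ⇒ order 2.

2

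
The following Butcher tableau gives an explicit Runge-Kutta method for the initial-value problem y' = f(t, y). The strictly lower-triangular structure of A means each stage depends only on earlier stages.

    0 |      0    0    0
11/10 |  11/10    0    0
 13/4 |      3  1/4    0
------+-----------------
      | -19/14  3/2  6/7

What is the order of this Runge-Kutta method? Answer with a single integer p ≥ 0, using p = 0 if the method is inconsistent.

1

b = (-19/14, 3/2, 6/7)
c = (0, 11/10, 13/4)
Ac = (0, 0, 11/40)
Σ b_i: (-19/14)·1 + 3/2·1 + 6/7·1 = 1 ✓
b·c: 3/2·11/10 + 6/7·13/4 = 621/140 ≠ 1/2 ⇒ order 1.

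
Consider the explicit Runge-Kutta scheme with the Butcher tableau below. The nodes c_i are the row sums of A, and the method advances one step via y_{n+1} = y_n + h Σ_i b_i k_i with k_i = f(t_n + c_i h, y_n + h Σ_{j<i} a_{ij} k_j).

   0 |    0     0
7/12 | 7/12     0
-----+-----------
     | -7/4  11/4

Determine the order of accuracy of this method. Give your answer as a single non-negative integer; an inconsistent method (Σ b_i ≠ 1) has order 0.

1

b = (-7/4, 11/4)
c = (0, 7/12)
Σ b_i: (-7/4)·1 + 11/4·1 = 1 ✓
b·c: 11/4·7/12 = 77/48 ≠ 1/2 ⇒ order 1.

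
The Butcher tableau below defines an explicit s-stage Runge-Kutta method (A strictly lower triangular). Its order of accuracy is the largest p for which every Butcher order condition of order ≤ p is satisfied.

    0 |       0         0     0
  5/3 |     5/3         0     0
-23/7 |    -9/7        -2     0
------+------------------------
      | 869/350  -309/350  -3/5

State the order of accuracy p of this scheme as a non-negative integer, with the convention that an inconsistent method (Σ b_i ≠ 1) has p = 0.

b = (869/350, -309/350, -3/5)
c = (0, 5/3, -23/7)
Ac = (0, 0, -10/3)
Σ b_i: 869/350·1 + (-309/350)·1 + (-3/5)·1 = 1 ✓
b·c: (-309/350)·5/3 + (-3/5)·(-23/7) = 1/2 ✓
b·c²: (-309/350)·25/9 + (-3/5)·529/49 = -13127/1470 ≠ 1/3 ⇒ order 2.
b·Ac: (-3/5)·(-10/3) = 2 ≠ 1/6

2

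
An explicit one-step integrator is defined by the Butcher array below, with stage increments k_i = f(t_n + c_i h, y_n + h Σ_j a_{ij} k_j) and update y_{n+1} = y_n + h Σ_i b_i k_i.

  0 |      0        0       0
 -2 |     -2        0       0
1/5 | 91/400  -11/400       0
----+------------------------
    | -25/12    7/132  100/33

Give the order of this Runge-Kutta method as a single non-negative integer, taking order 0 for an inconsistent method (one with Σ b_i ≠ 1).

b = (-25/12, 7/132, 100/33)
c = (0, -2, 1/5)
Ac = (0, 0, 11/200)
Σ b_i: (-25/12)·1 + 7/132·1 + 100/33·1 = 1 ✓
b·c: 7/132·(-2) + 100/33·1/5 = 1/2 ✓
b·c²: 7/132·4 + 100/33·1/25 = 1/3 ✓
b·Ac: 100/33·11/200 = 1/6 ✓; 3 stages ⇒ order 3.

3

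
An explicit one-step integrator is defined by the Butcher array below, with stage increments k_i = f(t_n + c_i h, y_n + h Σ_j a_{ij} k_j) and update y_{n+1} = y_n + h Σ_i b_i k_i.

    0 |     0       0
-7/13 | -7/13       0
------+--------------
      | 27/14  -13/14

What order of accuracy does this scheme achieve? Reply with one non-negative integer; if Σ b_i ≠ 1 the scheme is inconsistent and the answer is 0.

2

b = (27/14, -13/14)
c = (0, -7/13)
Σ b_i: 27/14·1 + (-13/14)·1 = 1 ✓
b·c: (-13/14)·(-7/13) = 1/2 ✓; 2 stages ⇒ order 2.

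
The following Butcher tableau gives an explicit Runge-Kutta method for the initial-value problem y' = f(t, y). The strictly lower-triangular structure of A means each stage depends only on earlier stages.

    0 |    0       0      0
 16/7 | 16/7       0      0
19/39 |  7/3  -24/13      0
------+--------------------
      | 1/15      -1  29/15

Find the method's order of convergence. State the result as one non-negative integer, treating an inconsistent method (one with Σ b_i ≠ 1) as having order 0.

1

b = (1/15, -1, 29/15)
c = (0, 16/7, 19/39)
Ac = (0, 0, -384/91)
Σ b_i: 1/15·1 + (-1)·1 + 29/15·1 = 1 ✓
b·c: (-1)·16/7 + 29/15·19/39 = -5503/4095 ≠ 1/2 ⇒ order 1.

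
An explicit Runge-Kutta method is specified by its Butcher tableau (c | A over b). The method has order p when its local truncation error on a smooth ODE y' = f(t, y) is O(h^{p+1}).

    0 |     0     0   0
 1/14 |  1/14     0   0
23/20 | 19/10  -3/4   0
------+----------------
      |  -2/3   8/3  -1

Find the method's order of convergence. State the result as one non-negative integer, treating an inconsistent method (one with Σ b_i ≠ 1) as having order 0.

b = (-2/3, 8/3, -1)
c = (0, 1/14, 23/20)
Ac = (0, 0, -3/56)
Σ b_i: (-2/3)·1 + 8/3·1 + (-1)·1 = 1 ✓
b·c: 8/3·1/14 + (-1)·23/20 = -403/420 ≠ 1/2 ⇒ order 1.

1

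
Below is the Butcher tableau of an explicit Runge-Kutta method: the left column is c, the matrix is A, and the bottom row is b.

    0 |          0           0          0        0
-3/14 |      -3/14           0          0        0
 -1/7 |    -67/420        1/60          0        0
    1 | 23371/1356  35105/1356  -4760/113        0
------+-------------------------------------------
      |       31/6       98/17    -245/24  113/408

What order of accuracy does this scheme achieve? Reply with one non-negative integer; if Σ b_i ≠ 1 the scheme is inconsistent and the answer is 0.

b = (31/6, 98/17, -245/24, 113/408)
c = (0, -3/14, -1/7, 1)
Ac = (0, 0, -1/280, 425/904)
Σ b_i: 31/6·1 + 98/17·1 + (-245/24)·1 + 113/408·1 = 1 ✓
b·c: 98/17·(-3/14) + (-245/24)·(-1/7) + 113/408·1 = 1/2 ✓
b·c²: 98/17·9/196 + (-245/24)·1/49 + 113/408·1 = 1/3 ✓
b·Ac: (-245/24)·(-1/280) + 113/408·425/904 = 1/6 ✓
b·c³: 98/17·(-27/2744) + (-245/24)·(-1/343) + 113/408·1 = 1/4 ✓
b·(c∘Ac): (-245/24)·1/1960 + 113/408·425/904 = 1/8 ✓
b·Ac²: (-245/24)·3/3920 + 113/408·595/1808 = 1/12 ✓
b·A²c: 113/408·17/113 = 1/24 ✓; 4 stages ⇒ order 4.

4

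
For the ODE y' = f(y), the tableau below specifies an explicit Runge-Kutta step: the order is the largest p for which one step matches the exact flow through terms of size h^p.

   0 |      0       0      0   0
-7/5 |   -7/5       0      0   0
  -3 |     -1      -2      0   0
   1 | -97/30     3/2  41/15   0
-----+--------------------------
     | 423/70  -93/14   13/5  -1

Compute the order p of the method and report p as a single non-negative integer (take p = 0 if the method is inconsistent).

2

b = (423/70, -93/14, 13/5, -1)
c = (0, -7/5, -3, 1)
Ac = (0, 0, 14/5, -103/10)
Σ b_i: 423/70·1 + (-93/14)·1 + 13/5·1 + (-1)·1 = 1 ✓
b·c: (-93/14)·(-7/5) + 13/5·(-3) + (-1)·1 = 1/2 ✓
b·c²: (-93/14)·49/25 + 13/5·9 + (-1)·1 = 469/50 ≠ 1/3 ⇒ order 2.
b·Ac: 13/5·14/5 + (-1)·(-103/10) = 879/50 ≠ 1/6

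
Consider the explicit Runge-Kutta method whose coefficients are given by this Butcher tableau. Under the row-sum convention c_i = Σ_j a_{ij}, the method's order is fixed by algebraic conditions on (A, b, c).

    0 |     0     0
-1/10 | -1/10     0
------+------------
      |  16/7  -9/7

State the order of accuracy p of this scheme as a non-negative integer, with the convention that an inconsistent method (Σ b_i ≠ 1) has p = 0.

1

b = (16/7, -9/7)
c = (0, -1/10)
Σ b_i: 16/7·1 + (-9/7)·1 = 1 ✓
b·c: (-9/7)·(-1/10) = 9/70 ≠ 1/2 ⇒ order 1.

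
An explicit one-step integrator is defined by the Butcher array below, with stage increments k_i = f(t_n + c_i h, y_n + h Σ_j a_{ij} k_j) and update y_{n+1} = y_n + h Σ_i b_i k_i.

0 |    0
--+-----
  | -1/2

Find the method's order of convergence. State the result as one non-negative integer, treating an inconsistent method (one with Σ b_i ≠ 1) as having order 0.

b = (-1/2)
c = (0)
Σ b_i: (-1/2)·1 = -1/2 ≠ 1 ⇒ order 0.

0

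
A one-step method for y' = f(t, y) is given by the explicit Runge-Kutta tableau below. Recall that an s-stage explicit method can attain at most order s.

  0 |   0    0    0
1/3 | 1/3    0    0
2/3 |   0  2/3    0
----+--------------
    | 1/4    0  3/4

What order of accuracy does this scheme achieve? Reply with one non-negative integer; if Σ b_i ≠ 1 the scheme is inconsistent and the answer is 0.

3

b = (1/4, 0, 3/4)
c = (0, 1/3, 2/3)
Ac = (0, 0, 2/9)
Σ b_i: 1/4·1 + 3/4·1 = 1 ✓
b·c: 3/4·2/3 = 1/2 ✓
b·c²: 3/4·4/9 = 1/3 ✓
b·Ac: 3/4·2/9 = 1/6 ✓; 3 stages ⇒ order 3.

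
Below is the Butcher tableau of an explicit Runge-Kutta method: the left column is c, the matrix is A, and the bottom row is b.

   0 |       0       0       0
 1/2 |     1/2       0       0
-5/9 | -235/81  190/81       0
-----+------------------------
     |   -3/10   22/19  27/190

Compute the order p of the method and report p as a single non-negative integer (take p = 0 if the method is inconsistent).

b = (-3/10, 22/19, 27/190)
c = (0, 1/2, -5/9)
Ac = (0, 0, 95/81)
Σ b_i: (-3/10)·1 + 22/19·1 + 27/190·1 = 1 ✓
b·c: 22/19·1/2 + 27/190·(-5/9) = 1/2 ✓
b·c²: 22/19·1/4 + 27/190·25/81 = 1/3 ✓
b·Ac: 27/190·95/81 = 1/6 ✓; 3 stages ⇒ order 3.

3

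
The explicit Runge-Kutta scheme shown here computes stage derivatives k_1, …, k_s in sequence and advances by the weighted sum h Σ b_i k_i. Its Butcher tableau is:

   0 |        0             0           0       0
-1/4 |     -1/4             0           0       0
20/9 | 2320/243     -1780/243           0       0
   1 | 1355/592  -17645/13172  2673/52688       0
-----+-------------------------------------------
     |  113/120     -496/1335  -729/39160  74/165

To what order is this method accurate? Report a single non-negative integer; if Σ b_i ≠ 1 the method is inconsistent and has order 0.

4

b = (113/120, -496/1335, -729/39160, 74/165)
c = (0, -1/4, 20/9, 1)
Ac = (0, 0, 445/243, 265/592)
Σ b_i: 113/120·1 + (-496/1335)·1 + (-729/39160)·1 + 74/165·1 = 1 ✓
b·c: (-496/1335)·(-1/4) + (-729/39160)·20/9 + 74/165·1 = 1/2 ✓
b·c²: (-496/1335)·1/16 + (-729/39160)·400/81 + 74/165·1 = 1/3 ✓
b·Ac: (-729/39160)·445/243 + 74/165·265/592 = 1/6 ✓
b·c³: (-496/1335)·(-1/64) + (-729/39160)·8000/729 + 74/165·1 = 1/4 ✓
b·(c∘Ac): (-729/39160)·8900/2187 + 74/165·265/592 = 1/8 ✓
b·Ac²: (-729/39160)·(-445/972) + 74/165·395/2368 = 1/12 ✓
b·A²c: 74/165·55/592 = 1/24 ✓; 4 stages ⇒ order 4.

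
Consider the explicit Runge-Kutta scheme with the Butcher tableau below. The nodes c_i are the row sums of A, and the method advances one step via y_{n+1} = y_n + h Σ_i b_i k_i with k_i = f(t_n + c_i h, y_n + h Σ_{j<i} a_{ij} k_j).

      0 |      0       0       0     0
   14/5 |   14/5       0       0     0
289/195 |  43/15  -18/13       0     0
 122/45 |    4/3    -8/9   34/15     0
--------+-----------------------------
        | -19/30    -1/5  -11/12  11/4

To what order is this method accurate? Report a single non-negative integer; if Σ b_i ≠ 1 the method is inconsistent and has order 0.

b = (-19/30, -1/5, -11/12, 11/4)
c = (0, 14/5, 289/195, 122/45)
Ac = (0, 0, -252/65, 2546/2925)
Σ b_i: (-19/30)·1 + (-1/5)·1 + (-11/12)·1 + 11/4·1 = 1 ✓
b·c: (-1/5)·14/5 + (-11/12)·289/195 + 11/4·122/45 = 64783/11700 ≠ 1/2 ⇒ order 1.

1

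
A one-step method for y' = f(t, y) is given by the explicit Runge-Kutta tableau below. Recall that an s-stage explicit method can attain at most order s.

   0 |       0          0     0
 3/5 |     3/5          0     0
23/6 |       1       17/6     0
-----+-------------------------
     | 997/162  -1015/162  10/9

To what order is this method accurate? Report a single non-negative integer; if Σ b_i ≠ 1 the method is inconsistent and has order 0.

2

b = (997/162, -1015/162, 10/9)
c = (0, 3/5, 23/6)
Ac = (0, 0, 17/10)
Σ b_i: 997/162·1 + (-1015/162)·1 + 10/9·1 = 1 ✓
b·c: (-1015/162)·3/5 + 10/9·23/6 = 1/2 ✓
b·c²: (-1015/162)·9/25 + 10/9·529/36 = 5699/405 ≠ 1/3 ⇒ order 2.
b·Ac: 10/9·17/10 = 17/9 ≠ 1/6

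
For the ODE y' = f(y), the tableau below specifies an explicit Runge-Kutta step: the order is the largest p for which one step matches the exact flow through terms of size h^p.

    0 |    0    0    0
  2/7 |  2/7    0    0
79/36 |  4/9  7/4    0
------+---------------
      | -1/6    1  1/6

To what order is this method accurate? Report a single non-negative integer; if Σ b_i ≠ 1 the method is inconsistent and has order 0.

1

b = (-1/6, 1, 1/6)
c = (0, 2/7, 79/36)
Ac = (0, 0, 1/2)
Σ b_i: (-1/6)·1 + 1·1 + 1/6·1 = 1 ✓
b·c: 1·2/7 + 1/6·79/36 = 985/1512 ≠ 1/2 ⇒ order 1.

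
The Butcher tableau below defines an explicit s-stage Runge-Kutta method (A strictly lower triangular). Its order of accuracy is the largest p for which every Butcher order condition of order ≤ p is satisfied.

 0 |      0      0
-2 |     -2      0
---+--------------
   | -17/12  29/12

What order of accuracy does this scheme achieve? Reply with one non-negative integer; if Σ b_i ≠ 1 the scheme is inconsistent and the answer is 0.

b = (-17/12, 29/12)
c = (0, -2)
Σ b_i: (-17/12)·1 + 29/12·1 = 1 ✓
b·c: 29/12·(-2) = -29/6 ≠ 1/2 ⇒ order 1.

1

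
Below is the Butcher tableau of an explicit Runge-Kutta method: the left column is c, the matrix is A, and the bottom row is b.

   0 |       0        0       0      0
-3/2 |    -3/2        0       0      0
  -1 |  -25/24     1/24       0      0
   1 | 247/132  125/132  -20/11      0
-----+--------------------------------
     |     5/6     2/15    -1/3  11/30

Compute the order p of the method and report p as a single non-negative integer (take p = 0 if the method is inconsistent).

b = (5/6, 2/15, -1/3, 11/30)
c = (0, -3/2, -1, 1)
Ac = (0, 0, -1/16, 35/88)
Σ b_i: 5/6·1 + 2/15·1 + (-1/3)·1 + 11/30·1 = 1 ✓
b·c: 2/15·(-3/2) + (-1/3)·(-1) + 11/30·1 = 1/2 ✓
b·c²: 2/15·9/4 + (-1/3)·1 + 11/30·1 = 1/3 ✓
b·Ac: (-1/3)·(-1/16) + 11/30·35/88 = 1/6 ✓
b·c³: 2/15·(-27/8) + (-1/3)·(-1) + 11/30·1 = 1/4 ✓
b·(c∘Ac): (-1/3)·1/16 + 11/30·35/88 = 1/8 ✓
b·Ac²: (-1/3)·3/32 + 11/30·5/16 = 1/12 ✓
b·A²c: 11/30·5/44 = 1/24 ✓; 4 stages ⇒ order 4.

4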